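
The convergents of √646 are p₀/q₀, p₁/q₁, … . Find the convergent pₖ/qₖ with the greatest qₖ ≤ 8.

127/5

√646 = [25; 2, 2, 2, 50, …] (period length 4).
Convergents:
  p_0/q_0 = 25/1
  p_1/q_1 = 51/2
  p_2/q_2 = 127/5
  p_3/q_3 = 305/12
q_2 = 5 ≤ 8 < 12 = q_3, so the answer is 127/5.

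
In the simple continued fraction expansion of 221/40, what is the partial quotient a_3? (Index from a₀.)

221 = 5·40 + 21   →  a_0 = 5
40 = 1·21 + 19   →  a_1 = 1
21 = 1·19 + 2   →  a_2 = 1
19 = 9·2 + 1   →  a_3 = 9

9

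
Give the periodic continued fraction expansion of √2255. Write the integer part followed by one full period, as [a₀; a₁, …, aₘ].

a₀ = ⌊√2255⌋ = 47.
With m₀=0, d₀=1 and mₖ₊₁ = dₖaₖ − mₖ, dₖ₊₁ = (n − mₖ₊₁²)/dₖ, aₖ₊₁ = ⌊(a₀+mₖ₊₁)/dₖ₊₁⌋:
  k=1: m=47, d=46, a=2
  k=2: m=45, d=5, a=18
  k=3: m=45, d=46, a=2
  k=4: m=47, d=1, a=94
d=1 and a=2a₀=94 at k=4, so the next step gives (m, d) = (47, 46) again — its k=1 value — and the period has length 4.

[47; 2, 18, 2, 94]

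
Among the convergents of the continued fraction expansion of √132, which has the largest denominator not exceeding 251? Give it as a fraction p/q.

1057/92

√132 = [11; 2, 22, …] (period length 2).
Convergents:
  p_0/q_0 = 11/1
  p_1/q_1 = 23/2
  p_2/q_2 = 517/45
  p_3/q_3 = 1057/92
  p_4/q_4 = 23771/2069
q_3 = 92 ≤ 251 < 2069 = q_4, so the answer is 1057/92.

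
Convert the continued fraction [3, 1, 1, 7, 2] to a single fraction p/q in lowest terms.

113/32

Using pₖ = aₖpₖ₋₁ + pₖ₋₂ and qₖ = aₖqₖ₋₁ + qₖ₋₂:
  k=0: a=3, p=3, q=1
  k=1: a=1, p=4, q=1
  k=2: a=1, p=7, q=2
  k=3: a=7, p=53, q=15
  k=4: a=2, p=113, q=32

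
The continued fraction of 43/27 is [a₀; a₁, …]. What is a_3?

2

43 = 1·27 + 16   →  a_0 = 1
27 = 1·16 + 11   →  a_1 = 1
16 = 1·11 + 5   →  a_2 = 1
11 = 2·5 + 1   →  a_3 = 2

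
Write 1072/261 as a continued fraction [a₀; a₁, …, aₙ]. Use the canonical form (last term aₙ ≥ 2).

[4; 9, 3, 9]

1072 = 4×261 + 28
261 = 9×28 + 9
28 = 3×9 + 1
9 = 9×1 + 0  (stop)
So 1072/261 = [4; 9, 3, 9].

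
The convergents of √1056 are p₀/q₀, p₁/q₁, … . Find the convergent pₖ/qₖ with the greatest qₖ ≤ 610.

8449/260

√1056 = [32; 2, 64, …] (period length 2).
Convergents:
  p_0/q_0 = 32/1
  p_1/q_1 = 65/2
  p_2/q_2 = 4192/129
  p_3/q_3 = 8449/260
  p_4/q_4 = 544928/16769
q_3 = 260 ≤ 610 < 16769 = q_4, so the answer is 8449/260.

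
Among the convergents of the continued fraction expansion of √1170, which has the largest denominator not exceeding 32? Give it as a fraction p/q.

171/5

√1170 = [34; 4, 1, 6, 1, 4, 68, …] (period length 6).
Convergents:
  p_0/q_0 = 34/1
  p_1/q_1 = 137/4
  p_2/q_2 = 171/5
  p_3/q_3 = 1163/34
q_2 = 5 ≤ 32 < 34 = q_3, so the answer is 171/5.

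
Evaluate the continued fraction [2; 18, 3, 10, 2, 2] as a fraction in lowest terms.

6061/2950

Fold from the inside: start with 2/1.
  2 + 1/2 = 5/2
  10 + 2/5 = 52/5
  3 + 5/52 = 161/52
  18 + 52/161 = 2950/161
  2 + 161/2950 = 6061/2950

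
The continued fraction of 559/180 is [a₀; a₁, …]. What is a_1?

9

559 = 3·180 + 19   →  a_0 = 3
180 = 9·19 + 9   →  a_1 = 9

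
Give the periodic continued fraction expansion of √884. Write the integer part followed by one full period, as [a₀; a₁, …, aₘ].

[29; 1, 2, 1, 2, 1, 2, 1, 58]

a₀ = ⌊√884⌋ = 29.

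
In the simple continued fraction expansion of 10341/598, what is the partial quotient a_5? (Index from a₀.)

1

10341 = 17·598 + 175   →  a_0 = 17
598 = 3·175 + 73   →  a_1 = 3
175 = 2·73 + 29   →  a_2 = 2
73 = 2·29 + 15   →  a_3 = 2
29 = 1·15 + 14   →  a_4 = 1
15 = 1·14 + 1   →  a_5 = 1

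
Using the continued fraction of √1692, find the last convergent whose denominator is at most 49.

√1692 = [41; 7, 2, 7, 82, …] (period length 4).
Convergents:
  p_0/q_0 = 41/1
  p_1/q_1 = 288/7
  p_2/q_2 = 617/15
  p_3/q_3 = 4607/112
q_2 = 15 ≤ 49 < 112 = q_3, so the answer is 617/15.

617/15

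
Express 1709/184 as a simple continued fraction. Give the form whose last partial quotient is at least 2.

1709 = 9*184 + 53
184 = 3*53 + 25
53 = 2*25 + 3
25 = 8*3 + 1
3 = 3*1 + 0  (stop)
So 1709/184 = [9; 3, 2, 8, 3].

[9; 3, 2, 8, 3]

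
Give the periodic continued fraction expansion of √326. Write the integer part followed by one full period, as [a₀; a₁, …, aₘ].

a₀ = ⌊√326⌋ = 18.
With m₀=0, d₀=1 and mₖ₊₁ = dₖaₖ − mₖ, dₖ₊₁ = (n − mₖ₊₁²)/dₖ, aₖ₊₁ = ⌊(a₀+mₖ₊₁)/dₖ₊₁⌋:
  k=1: m=18, d=2, a=18
  k=2: m=18, d=1, a=36
d=1 and a=2a₀=36 at k=2, so the next step gives (m, d) = (18, 2) again — its k=1 value — and the period has length 2.

[18; 18, 36]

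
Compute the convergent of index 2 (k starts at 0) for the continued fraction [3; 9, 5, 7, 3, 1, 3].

143/46

Using pₖ = aₖpₖ₋₁ + pₖ₋₂, qₖ = aₖqₖ₋₁ + qₖ₋₂ (with p₋₁=1, p₋₂=0, q₋₁=0, q₋₂=1):
  k=0: a=3, p=3, q=1
  k=1: a=9, p=28, q=9
  k=2: a=5, p=143, q=46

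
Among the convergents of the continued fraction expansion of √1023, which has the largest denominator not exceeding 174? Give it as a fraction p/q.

√1023 = [31; 1, 62, …] (period length 2).
Convergents:
  p_0/q_0 = 31/1
  p_1/q_1 = 32/1
  p_2/q_2 = 2015/63
  p_3/q_3 = 2047/64
  p_4/q_4 = 128929/4031
q_3 = 64 ≤ 174 < 4031 = q_4, so the answer is 2047/64.

2047/64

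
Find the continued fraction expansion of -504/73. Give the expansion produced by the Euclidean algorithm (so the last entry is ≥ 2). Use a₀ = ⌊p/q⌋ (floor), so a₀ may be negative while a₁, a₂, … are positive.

[-7; 10, 2, 3]

-504 = -7·73 + 7
73 = 10·7 + 3
7 = 2·3 + 1
3 = 3·1 + 0  (stop)
So -504/73 = [-7; 10, 2, 3].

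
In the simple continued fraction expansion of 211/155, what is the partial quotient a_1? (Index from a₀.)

2

211 = 1·155 + 56   →  a_0 = 1
155 = 2·56 + 43   →  a_1 = 2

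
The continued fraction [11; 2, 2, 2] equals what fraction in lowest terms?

137/12

Fold from the inside: start with 2/1.
  2 + 1/2 = 5/2
  2 + 2/5 = 12/5
  11 + 5/12 = 137/12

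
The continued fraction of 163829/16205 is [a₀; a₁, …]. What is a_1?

9

163829 = 10·16205 + 1779   →  a_0 = 10
16205 = 9·1779 + 194   →  a_1 = 9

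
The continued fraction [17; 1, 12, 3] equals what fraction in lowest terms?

Using pₖ = aₖpₖ₋₁ + pₖ₋₂ and qₖ = aₖqₖ₋₁ + qₖ₋₂:
  k=0: a=17, p=17, q=1
  k=1: a=1, p=18, q=1
  k=2: a=12, p=233, q=13
  k=3: a=3, p=717, q=40

717/40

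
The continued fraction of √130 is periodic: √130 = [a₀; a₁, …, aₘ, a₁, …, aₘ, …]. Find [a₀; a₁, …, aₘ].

[11; 2, 2, 22]

a₀ = ⌊√130⌋ = 11.
With m₀=0, d₀=1 and mₖ₊₁ = dₖaₖ − mₖ, dₖ₊₁ = (n − mₖ₊₁²)/dₖ, aₖ₊₁ = ⌊(a₀+mₖ₊₁)/dₖ₊₁⌋:
  k=1: m=11, d=9, a=2
  k=2: m=7, d=9, a=2
  k=3: m=11, d=1, a=22
d=1 and a=2a₀=22 at k=3, so the next step gives (m, d) = (11, 9) again — its k=1 value — and the period has length 3.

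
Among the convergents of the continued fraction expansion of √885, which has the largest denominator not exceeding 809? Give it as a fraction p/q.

21211/713

√885 = [29; 1, 2, 1, 58, …] (period length 4).
Convergents:
  p_0/q_0 = 29/1
  p_1/q_1 = 30/1
  p_2/q_2 = 89/3
  p_3/q_3 = 119/4
  p_4/q_4 = 6991/235
  p_5/q_5 = 7110/239
  p_6/q_6 = 21211/713
  p_7/q_7 = 28321/952
q_6 = 713 ≤ 809 < 952 = q_7, so the answer is 21211/713.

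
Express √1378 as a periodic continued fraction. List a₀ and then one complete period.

[37; 8, 4, 4, 8, 74]

a₀ = ⌊√1378⌋ = 37.
With m₀=0, d₀=1 and mₖ₊₁ = dₖaₖ − mₖ, dₖ₊₁ = (n − mₖ₊₁²)/dₖ, aₖ₊₁ = ⌊(a₀+mₖ₊₁)/dₖ₊₁⌋:
  k=1: m=37, d=9, a=8
  k=2: m=35, d=17, a=4
  k=3: m=33, d=17, a=4
  k=4: m=35, d=9, a=8
  k=5: m=37, d=1, a=74
d=1 and a=2a₀=74 at k=5, so the next step gives (m, d) = (37, 9) again — its k=1 value — and the period has length 5.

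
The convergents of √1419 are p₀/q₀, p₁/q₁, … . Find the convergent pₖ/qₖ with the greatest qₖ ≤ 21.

113/3

√1419 = [37; 1, 2, 37, 2, 1, 74, …] (period length 6).
Convergents:
  p_0/q_0 = 37/1
  p_1/q_1 = 38/1
  p_2/q_2 = 113/3
  p_3/q_3 = 4219/112
q_2 = 3 ≤ 21 < 112 = q_3, so the answer is 113/3.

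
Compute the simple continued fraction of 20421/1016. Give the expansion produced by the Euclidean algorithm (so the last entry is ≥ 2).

20421 = 20×1016 + 101
1016 = 10×101 + 6
101 = 16×6 + 5
6 = 1×5 + 1
5 = 5×1 + 0  (stop)
So 20421/1016 = [20; 10, 16, 1, 5].

[20; 10, 16, 1, 5]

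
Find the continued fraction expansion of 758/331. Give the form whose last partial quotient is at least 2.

[2; 3, 2, 4, 3, 3]

758 = 2*331 + 96
331 = 3*96 + 43
96 = 2*43 + 10
43 = 4*10 + 3
10 = 3*3 + 1
3 = 3*1 + 0  (stop)
So 758/331 = [2; 3, 2, 4, 3, 3].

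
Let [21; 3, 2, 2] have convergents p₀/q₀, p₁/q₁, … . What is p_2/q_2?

Using pₖ = aₖpₖ₋₁ + pₖ₋₂, qₖ = aₖqₖ₋₁ + qₖ₋₂ (with p₋₁=1, p₋₂=0, q₋₁=0, q₋₂=1):
  k=0: a=21, p=21, q=1
  k=1: a=3, p=64, q=3
  k=2: a=2, p=149, q=7

149/7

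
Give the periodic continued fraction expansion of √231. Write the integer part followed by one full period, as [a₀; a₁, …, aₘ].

a₀ = ⌊√231⌋ = 15.
With m₀=0, d₀=1 and mₖ₊₁ = dₖaₖ − mₖ, dₖ₊₁ = (n − mₖ₊₁²)/dₖ, aₖ₊₁ = ⌊(a₀+mₖ₊₁)/dₖ₊₁⌋:
  k=1: m=15, d=6, a=5
  k=2: m=15, d=1, a=30
d=1 and a=2a₀=30 at k=2, so the next step gives (m, d) = (15, 6) again — its k=1 value — and the period has length 2.

[15; 5, 30]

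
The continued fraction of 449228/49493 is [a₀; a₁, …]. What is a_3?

19

449228 = 9·49493 + 3791   →  a_0 = 9
49493 = 13·3791 + 210   →  a_1 = 13
3791 = 18·210 + 11   →  a_2 = 18
210 = 19·11 + 1   →  a_3 = 19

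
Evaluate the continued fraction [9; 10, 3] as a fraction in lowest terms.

282/31

Fold from the inside: start with 3/1.
  10 + 1/3 = 31/3
  9 + 3/31 = 282/31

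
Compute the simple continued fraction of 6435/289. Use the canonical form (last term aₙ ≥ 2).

[22; 3, 1, 3, 19]

6435 = 22×289 + 77
289 = 3×77 + 58
77 = 1×58 + 19
58 = 3×19 + 1
19 = 19×1 + 0  (stop)
So 6435/289 = [22; 3, 1, 3, 19].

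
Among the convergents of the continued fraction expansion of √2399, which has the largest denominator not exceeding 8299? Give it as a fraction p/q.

√2399 = [48; 1, 47, 1, 96, …] (period length 4).
Convergents:
  p_0/q_0 = 48/1
  p_1/q_1 = 49/1
  p_2/q_2 = 2351/48
  p_3/q_3 = 2400/49
  p_4/q_4 = 232751/4752
  p_5/q_5 = 235151/4801
  p_6/q_6 = 11284848/230399
q_5 = 4801 ≤ 8299 < 230399 = q_6, so the answer is 235151/4801.

235151/4801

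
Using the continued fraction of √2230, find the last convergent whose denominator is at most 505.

√2230 = [47; 4, 2, 18, 2, 4, 94, …] (period length 6).
Convergents:
  p_0/q_0 = 47/1
  p_1/q_1 = 189/4
  p_2/q_2 = 425/9
  p_3/q_3 = 7839/166
  p_4/q_4 = 16103/341
  p_5/q_5 = 72251/1530
q_4 = 341 ≤ 505 < 1530 = q_5, so the answer is 16103/341.

16103/341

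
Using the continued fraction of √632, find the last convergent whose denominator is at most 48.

1081/43

√632 = [25; 7, 6, 7, 50, …] (period length 4).
Convergents:
  p_0/q_0 = 25/1
  p_1/q_1 = 176/7
  p_2/q_2 = 1081/43
  p_3/q_3 = 7743/308
q_2 = 43 ≤ 48 < 308 = q_3, so the answer is 1081/43.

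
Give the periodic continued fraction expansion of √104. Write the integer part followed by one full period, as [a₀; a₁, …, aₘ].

[10; 5, 20]

a₀ = ⌊√104⌋ = 10.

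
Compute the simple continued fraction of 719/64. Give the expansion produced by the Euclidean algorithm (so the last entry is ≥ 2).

719 = 11·64 + 15
64 = 4·15 + 4
15 = 3·4 + 3
4 = 1·3 + 1
3 = 3·1 + 0  (stop)
So 719/64 = [11; 4, 3, 1, 3].

[11; 4, 3, 1, 3]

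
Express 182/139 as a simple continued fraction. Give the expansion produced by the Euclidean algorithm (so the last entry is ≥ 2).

182 = 1·139 + 43
139 = 3·43 + 10
43 = 4·10 + 3
10 = 3·3 + 1
3 = 3·1 + 0  (stop)
So 182/139 = [1; 3, 4, 3, 3].

[1; 3, 4, 3, 3]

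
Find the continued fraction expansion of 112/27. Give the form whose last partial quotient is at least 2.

[4; 6, 1, 3]

112 = 4×27 + 4
27 = 6×4 + 3
4 = 1×3 + 1
3 = 3×1 + 0  (stop)
So 112/27 = [4; 6, 1, 3].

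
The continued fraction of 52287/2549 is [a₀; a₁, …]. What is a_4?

52287 = 20·2549 + 1307   →  a_0 = 20
2549 = 1·1307 + 1242   →  a_1 = 1
1307 = 1·1242 + 65   →  a_2 = 1
1242 = 19·65 + 7   →  a_3 = 19
65 = 9·7 + 2   →  a_4 = 9

9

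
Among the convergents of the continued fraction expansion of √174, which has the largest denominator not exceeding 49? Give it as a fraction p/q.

√174 = [13; 5, 4, 5, 26, …] (period length 4).
Convergents:
  p_0/q_0 = 13/1
  p_1/q_1 = 66/5
  p_2/q_2 = 277/21
  p_3/q_3 = 1451/110
q_2 = 21 ≤ 49 < 110 = q_3, so the answer is 277/21.

277/21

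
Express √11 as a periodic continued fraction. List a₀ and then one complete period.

[3; 3, 6]

a₀ = ⌊√11⌋ = 3.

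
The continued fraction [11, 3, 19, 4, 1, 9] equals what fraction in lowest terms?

Fold from the inside: start with 9/1.
  1 + 1/9 = 10/9
  4 + 9/10 = 49/10
  19 + 10/49 = 941/49
  3 + 49/941 = 2872/941
  11 + 941/2872 = 32533/2872

32533/2872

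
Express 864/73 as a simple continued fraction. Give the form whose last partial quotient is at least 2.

864 = 11×73 + 61
73 = 1×61 + 12
61 = 5×12 + 1
12 = 12×1 + 0  (stop)
So 864/73 = [11; 1, 5, 12].

[11; 1, 5, 12]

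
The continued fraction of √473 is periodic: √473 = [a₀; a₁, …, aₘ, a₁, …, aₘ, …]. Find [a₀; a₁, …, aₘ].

a₀ = ⌊√473⌋ = 21.
With m₀=0, d₀=1 and mₖ₊₁ = dₖaₖ − mₖ, dₖ₊₁ = (n − mₖ₊₁²)/dₖ, aₖ₊₁ = ⌊(a₀+mₖ₊₁)/dₖ₊₁⌋:
  k=1: m=21, d=32, a=1
  k=2: m=11, d=11, a=2
  k=3: m=11, d=32, a=1
  k=4: m=21, d=1, a=42
d=1 and a=2a₀=42 at k=4, so the next step gives (m, d) = (21, 32) again — its k=1 value — and the period has length 4.

[21; 1, 2, 1, 42]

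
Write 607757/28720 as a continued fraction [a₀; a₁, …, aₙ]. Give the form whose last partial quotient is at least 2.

[21; 6, 5, 6, 9, 5, 3]

607757 = 21×28720 + 4637
28720 = 6×4637 + 898
4637 = 5×898 + 147
898 = 6×147 + 16
147 = 9×16 + 3
16 = 5×3 + 1
3 = 3×1 + 0  (stop)
So 607757/28720 = [21; 6, 5, 6, 9, 5, 3].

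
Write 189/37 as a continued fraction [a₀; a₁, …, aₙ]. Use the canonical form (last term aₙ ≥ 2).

189 = 5·37 + 4
37 = 9·4 + 1
4 = 4·1 + 0  (stop)
So 189/37 = [5; 9, 4].

[5; 9, 4]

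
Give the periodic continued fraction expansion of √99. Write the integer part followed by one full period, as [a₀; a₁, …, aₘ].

a₀ = ⌊√99⌋ = 9.
With m₀=0, d₀=1 and mₖ₊₁ = dₖaₖ − mₖ, dₖ₊₁ = (n − mₖ₊₁²)/dₖ, aₖ₊₁ = ⌊(a₀+mₖ₊₁)/dₖ₊₁⌋:
  k=1: m=9, d=18, a=1
  k=2: m=9, d=1, a=18
d=1 and a=2a₀=18 at k=2, so the next step gives (m, d) = (9, 18) again — its k=1 value — and the period has length 2.

[9; 1, 18]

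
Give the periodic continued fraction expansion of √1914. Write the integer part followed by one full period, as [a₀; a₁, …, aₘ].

a₀ = ⌊√1914⌋ = 43.
With m₀=0, d₀=1 and mₖ₊₁ = dₖaₖ − mₖ, dₖ₊₁ = (n − mₖ₊₁²)/dₖ, aₖ₊₁ = ⌊(a₀+mₖ₊₁)/dₖ₊₁⌋:
  k=1: m=43, d=65, a=1
  k=2: m=22, d=22, a=2
  k=3: m=22, d=65, a=1
  k=4: m=43, d=1, a=86
d=1 and a=2a₀=86 at k=4, so the next step gives (m, d) = (43, 65) again — its k=1 value — and the period has length 4.

[43; 1, 2, 1, 86]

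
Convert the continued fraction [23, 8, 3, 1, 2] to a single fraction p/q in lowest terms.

Using pₖ = aₖpₖ₋₁ + pₖ₋₂ and qₖ = aₖqₖ₋₁ + qₖ₋₂:
  k=0: a=23, p=23, q=1
  k=1: a=8, p=185, q=8
  k=2: a=3, p=578, q=25
  k=3: a=1, p=763, q=33
  k=4: a=2, p=2104, q=91

2104/91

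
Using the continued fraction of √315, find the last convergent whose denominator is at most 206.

2538/143

√315 = [17; 1, 2, 1, 34, …] (period length 4).
Convergents:
  p_0/q_0 = 17/1
  p_1/q_1 = 18/1
  p_2/q_2 = 53/3
  p_3/q_3 = 71/4
  p_4/q_4 = 2467/139
  p_5/q_5 = 2538/143
  p_6/q_6 = 7543/425
q_5 = 143 ≤ 206 < 425 = q_6, so the answer is 2538/143.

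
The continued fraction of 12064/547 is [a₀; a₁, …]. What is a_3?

12064 = 22·547 + 30   →  a_0 = 22
547 = 18·30 + 7   →  a_1 = 18
30 = 4·7 + 2   →  a_2 = 4
7 = 3·2 + 1   →  a_3 = 3

3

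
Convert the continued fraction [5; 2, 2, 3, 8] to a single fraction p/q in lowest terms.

763/141

Using pₖ = aₖpₖ₋₁ + pₖ₋₂ and qₖ = aₖqₖ₋₁ + qₖ₋₂:
  k=0: a=5, p=5, q=1
  k=1: a=2, p=11, q=2
  k=2: a=2, p=27, q=5
  k=3: a=3, p=92, q=17
  k=4: a=8, p=763, q=141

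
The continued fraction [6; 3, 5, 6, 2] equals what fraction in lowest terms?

1351/214

Fold from the inside: start with 2/1.
  6 + 1/2 = 13/2
  5 + 2/13 = 67/13
  3 + 13/67 = 214/67
  6 + 67/214 = 1351/214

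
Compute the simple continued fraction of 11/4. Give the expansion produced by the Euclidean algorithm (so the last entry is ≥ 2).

[2; 1, 3]

11 = 2×4 + 3
4 = 1×3 + 1
3 = 3×1 + 0  (stop)
So 11/4 = [2; 1, 3].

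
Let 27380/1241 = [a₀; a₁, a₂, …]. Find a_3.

27380 = 22·1241 + 78   →  a_0 = 22
1241 = 15·78 + 71   →  a_1 = 15
78 = 1·71 + 7   →  a_2 = 1
71 = 10·7 + 1   →  a_3 = 10

10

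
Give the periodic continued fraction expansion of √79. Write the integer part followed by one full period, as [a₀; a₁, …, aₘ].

a₀ = ⌊√79⌋ = 8.
With m₀=0, d₀=1 and mₖ₊₁ = dₖaₖ − mₖ, dₖ₊₁ = (n − mₖ₊₁²)/dₖ, aₖ₊₁ = ⌊(a₀+mₖ₊₁)/dₖ₊₁⌋:
  k=1: m=8, d=15, a=1
  k=2: m=7, d=2, a=7
  k=3: m=7, d=15, a=1
  k=4: m=8, d=1, a=16
d=1 and a=2a₀=16 at k=4, so the next step gives (m, d) = (8, 15) again — its k=1 value — and the period has length 4.

[8; 1, 7, 1, 16]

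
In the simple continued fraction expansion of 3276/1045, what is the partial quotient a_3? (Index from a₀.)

2

3276 = 3·1045 + 141   →  a_0 = 3
1045 = 7·141 + 58   →  a_1 = 7
141 = 2·58 + 25   →  a_2 = 2
58 = 2·25 + 8   →  a_3 = 2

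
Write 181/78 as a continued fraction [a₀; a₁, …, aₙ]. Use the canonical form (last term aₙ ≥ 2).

181 = 2*78 + 25
78 = 3*25 + 3
25 = 8*3 + 1
3 = 3*1 + 0  (stop)
So 181/78 = [2; 3, 8, 3].

[2; 3, 8, 3]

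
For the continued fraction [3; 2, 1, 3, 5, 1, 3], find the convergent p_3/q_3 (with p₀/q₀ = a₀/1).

Using pₖ = aₖpₖ₋₁ + pₖ₋₂, qₖ = aₖqₖ₋₁ + qₖ₋₂ (with p₋₁=1, p₋₂=0, q₋₁=0, q₋₂=1):
  k=0: a=3, p=3, q=1
  k=1: a=2, p=7, q=2
  k=2: a=1, p=10, q=3
  k=3: a=3, p=37, q=11

37/11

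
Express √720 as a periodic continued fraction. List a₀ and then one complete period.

[26; 1, 4, 1, 52]

a₀ = ⌊√720⌋ = 26.
With m₀=0, d₀=1 and mₖ₊₁ = dₖaₖ − mₖ, dₖ₊₁ = (n − mₖ₊₁²)/dₖ, aₖ₊₁ = ⌊(a₀+mₖ₊₁)/dₖ₊₁⌋:
  k=1: m=26, d=44, a=1
  k=2: m=18, d=9, a=4
  k=3: m=18, d=44, a=1
  k=4: m=26, d=1, a=52
d=1 and a=2a₀=52 at k=4, so the next step gives (m, d) = (26, 44) again — its k=1 value — and the period has length 4.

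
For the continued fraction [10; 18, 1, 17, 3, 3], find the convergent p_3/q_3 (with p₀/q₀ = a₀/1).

Using pₖ = aₖpₖ₋₁ + pₖ₋₂, qₖ = aₖqₖ₋₁ + qₖ₋₂ (with p₋₁=1, p₋₂=0, q₋₁=0, q₋₂=1):
  k=0: a=10, p=10, q=1
  k=1: a=18, p=181, q=18
  k=2: a=1, p=191, q=19
  k=3: a=17, p=3428, q=341

3428/341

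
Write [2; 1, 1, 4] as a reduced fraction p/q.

23/9

Using pₖ = aₖpₖ₋₁ + pₖ₋₂ and qₖ = aₖqₖ₋₁ + qₖ₋₂:
  k=0: a=2, p=2, q=1
  k=1: a=1, p=3, q=1
  k=2: a=1, p=5, q=2
  k=3: a=4, p=23, q=9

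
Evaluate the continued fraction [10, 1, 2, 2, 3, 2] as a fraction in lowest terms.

589/55

Using pₖ = aₖpₖ₋₁ + pₖ₋₂ and qₖ = aₖqₖ₋₁ + qₖ₋₂:
  k=0: a=10, p=10, q=1
  k=1: a=1, p=11, q=1
  k=2: a=2, p=32, q=3
  k=3: a=2, p=75, q=7
  k=4: a=3, p=257, q=24
  k=5: a=2, p=589, q=55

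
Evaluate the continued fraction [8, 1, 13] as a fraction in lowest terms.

125/14

Fold from the inside: start with 13/1.
  1 + 1/13 = 14/13
  8 + 13/14 = 125/14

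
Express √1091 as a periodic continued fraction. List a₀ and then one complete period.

[33; 33, 66]

a₀ = ⌊√1091⌋ = 33.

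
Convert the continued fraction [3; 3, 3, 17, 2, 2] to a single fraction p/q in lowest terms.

Fold from the inside: start with 2/1.
  2 + 1/2 = 5/2
  17 + 2/5 = 87/5
  3 + 5/87 = 266/87
  3 + 87/266 = 885/266
  3 + 266/885 = 2921/885

2921/885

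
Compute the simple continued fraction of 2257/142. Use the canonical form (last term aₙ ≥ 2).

[15; 1, 8, 2, 7]

2257 = 15·142 + 127
142 = 1·127 + 15
127 = 8·15 + 7
15 = 2·7 + 1
7 = 7·1 + 0  (stop)
So 2257/142 = [15; 1, 8, 2, 7].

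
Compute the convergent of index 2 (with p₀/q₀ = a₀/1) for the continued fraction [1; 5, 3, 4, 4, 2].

Using pₖ = aₖpₖ₋₁ + pₖ₋₂, qₖ = aₖqₖ₋₁ + qₖ₋₂ (with p₋₁=1, p₋₂=0, q₋₁=0, q₋₂=1):
  k=0: a=1, p=1, q=1
  k=1: a=5, p=6, q=5
  k=2: a=3, p=19, q=16

19/16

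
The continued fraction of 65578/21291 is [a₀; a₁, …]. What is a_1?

65578 = 3·21291 + 1705   →  a_0 = 3
21291 = 12·1705 + 831   →  a_1 = 12

12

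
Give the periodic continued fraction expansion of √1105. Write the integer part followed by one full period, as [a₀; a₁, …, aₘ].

a₀ = ⌊√1105⌋ = 33.
With m₀=0, d₀=1 and mₖ₊₁ = dₖaₖ − mₖ, dₖ₊₁ = (n − mₖ₊₁²)/dₖ, aₖ₊₁ = ⌊(a₀+mₖ₊₁)/dₖ₊₁⌋:
  k=1: m=33, d=16, a=4
  k=2: m=31, d=9, a=7
  k=3: m=32, d=9, a=7
  k=4: m=31, d=16, a=4
  k=5: m=33, d=1, a=66
d=1 and a=2a₀=66 at k=5, so the next step gives (m, d) = (33, 16) again — its k=1 value — and the period has length 5.

[33; 4, 7, 7, 4, 66]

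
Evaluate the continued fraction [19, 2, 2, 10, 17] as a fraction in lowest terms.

Using pₖ = aₖpₖ₋₁ + pₖ₋₂ and qₖ = aₖqₖ₋₁ + qₖ₋₂:
  k=0: a=19, p=19, q=1
  k=1: a=2, p=39, q=2
  k=2: a=2, p=97, q=5
  k=3: a=10, p=1009, q=52
  k=4: a=17, p=17250, q=889

17250/889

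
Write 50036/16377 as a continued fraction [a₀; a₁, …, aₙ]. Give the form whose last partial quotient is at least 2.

50036 = 3×16377 + 905
16377 = 18×905 + 87
905 = 10×87 + 35
87 = 2×35 + 17
35 = 2×17 + 1
17 = 17×1 + 0  (stop)
So 50036/16377 = [3; 18, 10, 2, 2, 17].

[3; 18, 10, 2, 2, 17]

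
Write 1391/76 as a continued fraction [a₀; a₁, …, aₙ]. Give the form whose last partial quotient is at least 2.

[18; 3, 3, 3, 2]

1391 = 18×76 + 23
76 = 3×23 + 7
23 = 3×7 + 2
7 = 3×2 + 1
2 = 2×1 + 0  (stop)
So 1391/76 = [18; 3, 3, 3, 2].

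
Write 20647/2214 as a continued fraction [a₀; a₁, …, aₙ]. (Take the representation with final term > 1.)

20647 = 9×2214 + 721
2214 = 3×721 + 51
721 = 14×51 + 7
51 = 7×7 + 2
7 = 3×2 + 1
2 = 2×1 + 0  (stop)
So 20647/2214 = [9; 3, 14, 7, 3, 2].

[9; 3, 14, 7, 3, 2]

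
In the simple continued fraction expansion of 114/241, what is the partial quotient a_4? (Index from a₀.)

114 = 0·241 + 114   →  a_0 = 0
241 = 2·114 + 13   →  a_1 = 2
114 = 8·13 + 10   →  a_2 = 8
13 = 1·10 + 3   →  a_3 = 1
10 = 3·3 + 1   →  a_4 = 3

3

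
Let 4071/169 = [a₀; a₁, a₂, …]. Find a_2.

4071 = 24·169 + 15   →  a_0 = 24
169 = 11·15 + 4   →  a_1 = 11
15 = 3·4 + 3   →  a_2 = 3

3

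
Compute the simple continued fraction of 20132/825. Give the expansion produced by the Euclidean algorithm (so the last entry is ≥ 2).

20132 = 24·825 + 332
825 = 2·332 + 161
332 = 2·161 + 10
161 = 16·10 + 1
10 = 10·1 + 0  (stop)
So 20132/825 = [24; 2, 2, 16, 10].

[24; 2, 2, 16, 10]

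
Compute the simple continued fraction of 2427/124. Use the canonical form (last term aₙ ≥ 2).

2427 = 19×124 + 71
124 = 1×71 + 53
71 = 1×53 + 18
53 = 2×18 + 17
18 = 1×17 + 1
17 = 17×1 + 0  (stop)
So 2427/124 = [19; 1, 1, 2, 1, 17].

[19; 1, 1, 2, 1, 17]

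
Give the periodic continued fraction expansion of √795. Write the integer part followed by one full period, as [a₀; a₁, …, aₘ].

[28; 5, 9, 5, 56]

a₀ = ⌊√795⌋ = 28.
With m₀=0, d₀=1 and mₖ₊₁ = dₖaₖ − mₖ, dₖ₊₁ = (n − mₖ₊₁²)/dₖ, aₖ₊₁ = ⌊(a₀+mₖ₊₁)/dₖ₊₁⌋:
  k=1: m=28, d=11, a=5
  k=2: m=27, d=6, a=9
  k=3: m=27, d=11, a=5
  k=4: m=28, d=1, a=56
d=1 and a=2a₀=56 at k=4, so the next step gives (m, d) = (28, 11) again — its k=1 value — and the period has length 4.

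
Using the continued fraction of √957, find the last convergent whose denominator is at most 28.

√957 = [30; 1, 14, 2, 14, 1, 60, …] (period length 6).
Convergents:
  p_0/q_0 = 30/1
  p_1/q_1 = 31/1
  p_2/q_2 = 464/15
  p_3/q_3 = 959/31
q_2 = 15 ≤ 28 < 31 = q_3, so the answer is 464/15.

464/15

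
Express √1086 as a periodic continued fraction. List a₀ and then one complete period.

a₀ = ⌊√1086⌋ = 32.
With m₀=0, d₀=1 and mₖ₊₁ = dₖaₖ − mₖ, dₖ₊₁ = (n − mₖ₊₁²)/dₖ, aₖ₊₁ = ⌊(a₀+mₖ₊₁)/dₖ₊₁⌋:
  k=1: m=32, d=62, a=1
  k=2: m=30, d=3, a=20
  k=3: m=30, d=62, a=1
  k=4: m=32, d=1, a=64
d=1 and a=2a₀=64 at k=4, so the next step gives (m, d) = (32, 62) again — its k=1 value — and the period has length 4.

[32; 1, 20, 1, 64]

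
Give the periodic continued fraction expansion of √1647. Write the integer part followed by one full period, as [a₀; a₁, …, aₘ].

[40; 1, 1, 2, 1, 1, 80]

a₀ = ⌊√1647⌋ = 40.
With m₀=0, d₀=1 and mₖ₊₁ = dₖaₖ − mₖ, dₖ₊₁ = (n − mₖ₊₁²)/dₖ, aₖ₊₁ = ⌊(a₀+mₖ₊₁)/dₖ₊₁⌋:
  k=1: m=40, d=47, a=1
  k=2: m=7, d=34, a=1
  k=3: m=27, d=27, a=2
  k=4: m=27, d=34, a=1
  k=5: m=7, d=47, a=1
  k=6: m=40, d=1, a=80
d=1 and a=2a₀=80 at k=6, so the next step gives (m, d) = (40, 47) again — its k=1 value — and the period has length 6.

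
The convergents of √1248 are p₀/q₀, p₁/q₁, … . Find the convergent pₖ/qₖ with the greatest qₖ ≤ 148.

1837/52

√1248 = [35; 3, 17, 3, 70, …] (period length 4).
Convergents:
  p_0/q_0 = 35/1
  p_1/q_1 = 106/3
  p_2/q_2 = 1837/52
  p_3/q_3 = 5617/159
q_2 = 52 ≤ 148 < 159 = q_3, so the answer is 1837/52.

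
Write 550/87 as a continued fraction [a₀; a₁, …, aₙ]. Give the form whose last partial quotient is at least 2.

550 = 6·87 + 28
87 = 3·28 + 3
28 = 9·3 + 1
3 = 3·1 + 0  (stop)
So 550/87 = [6; 3, 9, 3].

[6; 3, 9, 3]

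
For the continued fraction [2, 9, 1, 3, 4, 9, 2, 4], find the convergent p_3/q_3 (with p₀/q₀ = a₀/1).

Using pₖ = aₖpₖ₋₁ + pₖ₋₂, qₖ = aₖqₖ₋₁ + qₖ₋₂ (with p₋₁=1, p₋₂=0, q₋₁=0, q₋₂=1):
  k=0: a=2, p=2, q=1
  k=1: a=9, p=19, q=9
  k=2: a=1, p=21, q=10
  k=3: a=3, p=82, q=39

82/39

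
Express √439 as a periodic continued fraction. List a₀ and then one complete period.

[20; 1, 19, 1, 40]

a₀ = ⌊√439⌋ = 20.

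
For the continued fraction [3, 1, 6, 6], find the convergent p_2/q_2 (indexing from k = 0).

27/7

Using pₖ = aₖpₖ₋₁ + pₖ₋₂, qₖ = aₖqₖ₋₁ + qₖ₋₂ (with p₋₁=1, p₋₂=0, q₋₁=0, q₋₂=1):
  k=0: a=3, p=3, q=1
  k=1: a=1, p=4, q=1
  k=2: a=6, p=27, q=7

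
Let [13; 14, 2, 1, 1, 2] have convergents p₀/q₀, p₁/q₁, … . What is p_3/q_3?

Using pₖ = aₖpₖ₋₁ + pₖ₋₂, qₖ = aₖqₖ₋₁ + qₖ₋₂ (with p₋₁=1, p₋₂=0, q₋₁=0, q₋₂=1):
  k=0: a=13, p=13, q=1
  k=1: a=14, p=183, q=14
  k=2: a=2, p=379, q=29
  k=3: a=1, p=562, q=43

562/43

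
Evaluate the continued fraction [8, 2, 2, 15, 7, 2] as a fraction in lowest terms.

9789/1165

Using pₖ = aₖpₖ₋₁ + pₖ₋₂ and qₖ = aₖqₖ₋₁ + qₖ₋₂:
  k=0: a=8, p=8, q=1
  k=1: a=2, p=17, q=2
  k=2: a=2, p=42, q=5
  k=3: a=15, p=647, q=77
  k=4: a=7, p=4571, q=544
  k=5: a=2, p=9789, q=1165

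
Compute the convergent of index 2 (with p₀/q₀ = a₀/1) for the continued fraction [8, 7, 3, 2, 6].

179/22

Using pₖ = aₖpₖ₋₁ + pₖ₋₂, qₖ = aₖqₖ₋₁ + qₖ₋₂ (with p₋₁=1, p₋₂=0, q₋₁=0, q₋₂=1):
  k=0: a=8, p=8, q=1
  k=1: a=7, p=57, q=7
  k=2: a=3, p=179, q=22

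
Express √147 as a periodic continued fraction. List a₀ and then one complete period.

[12; 8, 24]

a₀ = ⌊√147⌋ = 12.
With m₀=0, d₀=1 and mₖ₊₁ = dₖaₖ − mₖ, dₖ₊₁ = (n − mₖ₊₁²)/dₖ, aₖ₊₁ = ⌊(a₀+mₖ₊₁)/dₖ₊₁⌋:
  k=1: m=12, d=3, a=8
  k=2: m=12, d=1, a=24
d=1 and a=2a₀=24 at k=2, so the next step gives (m, d) = (12, 3) again — its k=1 value — and the period has length 2.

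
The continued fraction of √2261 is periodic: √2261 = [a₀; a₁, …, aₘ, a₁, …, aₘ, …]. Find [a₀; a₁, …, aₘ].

a₀ = ⌊√2261⌋ = 47.
With m₀=0, d₀=1 and mₖ₊₁ = dₖaₖ − mₖ, dₖ₊₁ = (n − mₖ₊₁²)/dₖ, aₖ₊₁ = ⌊(a₀+mₖ₊₁)/dₖ₊₁⌋:
  k=1: m=47, d=52, a=1
  k=2: m=5, d=43, a=1
  k=3: m=38, d=19, a=4
  k=4: m=38, d=43, a=1
  k=5: m=5, d=52, a=1
  k=6: m=47, d=1, a=94
d=1 and a=2a₀=94 at k=6, so the next step gives (m, d) = (47, 52) again — its k=1 value — and the period has length 6.

[47; 1, 1, 4, 1, 1, 94]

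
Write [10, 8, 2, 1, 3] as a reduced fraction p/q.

931/92

Fold from the inside: start with 3/1.
  1 + 1/3 = 4/3
  2 + 3/4 = 11/4
  8 + 4/11 = 92/11
  10 + 11/92 = 931/92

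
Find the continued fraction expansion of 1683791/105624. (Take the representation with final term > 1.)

1683791 = 15·105624 + 99431
105624 = 1·99431 + 6193
99431 = 16·6193 + 343
6193 = 18·343 + 19
343 = 18·19 + 1
19 = 19·1 + 0  (stop)
So 1683791/105624 = [15; 1, 16, 18, 18, 19].

[15; 1, 16, 18, 18, 19]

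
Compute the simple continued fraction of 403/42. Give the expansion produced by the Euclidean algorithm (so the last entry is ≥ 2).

[9; 1, 1, 2, 8]

403 = 9·42 + 25
42 = 1·25 + 17
25 = 1·17 + 8
17 = 2·8 + 1
8 = 8·1 + 0  (stop)
So 403/42 = [9; 1, 1, 2, 8].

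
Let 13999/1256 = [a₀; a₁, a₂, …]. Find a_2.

13999 = 11·1256 + 183   →  a_0 = 11
1256 = 6·183 + 158   →  a_1 = 6
183 = 1·158 + 25   →  a_2 = 1

1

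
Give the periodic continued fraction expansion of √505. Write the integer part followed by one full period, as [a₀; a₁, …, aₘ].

a₀ = ⌊√505⌋ = 22.
With m₀=0, d₀=1 and mₖ₊₁ = dₖaₖ − mₖ, dₖ₊₁ = (n − mₖ₊₁²)/dₖ, aₖ₊₁ = ⌊(a₀+mₖ₊₁)/dₖ₊₁⌋:
  k=1: m=22, d=21, a=2
  k=2: m=20, d=5, a=8
  k=3: m=20, d=21, a=2
  k=4: m=22, d=1, a=44
d=1 and a=2a₀=44 at k=4, so the next step gives (m, d) = (22, 21) again — its k=1 value — and the period has length 4.

[22; 2, 8, 2, 44]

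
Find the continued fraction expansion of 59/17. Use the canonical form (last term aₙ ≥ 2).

[3; 2, 8]

59 = 3×17 + 8
17 = 2×8 + 1
8 = 8×1 + 0  (stop)
So 59/17 = [3; 2, 8].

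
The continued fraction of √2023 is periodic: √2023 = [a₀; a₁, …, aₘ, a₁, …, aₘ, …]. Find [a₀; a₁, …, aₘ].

[44; 1, 43, 1, 88]

a₀ = ⌊√2023⌋ = 44.
With m₀=0, d₀=1 and mₖ₊₁ = dₖaₖ − mₖ, dₖ₊₁ = (n − mₖ₊₁²)/dₖ, aₖ₊₁ = ⌊(a₀+mₖ₊₁)/dₖ₊₁⌋:
  k=1: m=44, d=87, a=1
  k=2: m=43, d=2, a=43
  k=3: m=43, d=87, a=1
  k=4: m=44, d=1, a=88
d=1 and a=2a₀=88 at k=4, so the next step gives (m, d) = (44, 87) again — its k=1 value — and the period has length 4.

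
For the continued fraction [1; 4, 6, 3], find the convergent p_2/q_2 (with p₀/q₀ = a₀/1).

31/25

Using pₖ = aₖpₖ₋₁ + pₖ₋₂, qₖ = aₖqₖ₋₁ + qₖ₋₂ (with p₋₁=1, p₋₂=0, q₋₁=0, q₋₂=1):
  k=0: a=1, p=1, q=1
  k=1: a=4, p=5, q=4
  k=2: a=6, p=31, q=25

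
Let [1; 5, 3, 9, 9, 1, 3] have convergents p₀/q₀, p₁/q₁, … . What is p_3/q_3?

177/149

Using pₖ = aₖpₖ₋₁ + pₖ₋₂, qₖ = aₖqₖ₋₁ + qₖ₋₂ (with p₋₁=1, p₋₂=0, q₋₁=0, q₋₂=1):
  k=0: a=1, p=1, q=1
  k=1: a=5, p=6, q=5
  k=2: a=3, p=19, q=16
  k=3: a=9, p=177, q=149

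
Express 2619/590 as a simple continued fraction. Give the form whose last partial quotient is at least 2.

2619 = 4×590 + 259
590 = 2×259 + 72
259 = 3×72 + 43
72 = 1×43 + 29
43 = 1×29 + 14
29 = 2×14 + 1
14 = 14×1 + 0  (stop)
So 2619/590 = [4; 2, 3, 1, 1, 2, 14].

[4; 2, 3, 1, 1, 2, 14]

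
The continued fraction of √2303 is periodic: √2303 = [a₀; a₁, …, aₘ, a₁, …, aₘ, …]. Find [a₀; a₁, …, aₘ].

a₀ = ⌊√2303⌋ = 47.
With m₀=0, d₀=1 and mₖ₊₁ = dₖaₖ − mₖ, dₖ₊₁ = (n − mₖ₊₁²)/dₖ, aₖ₊₁ = ⌊(a₀+mₖ₊₁)/dₖ₊₁⌋:
  k=1: m=47, d=94, a=1
  k=2: m=47, d=1, a=94
d=1 and a=2a₀=94 at k=2, so the next step gives (m, d) = (47, 94) again — its k=1 value — and the period has length 2.

[47; 1, 94]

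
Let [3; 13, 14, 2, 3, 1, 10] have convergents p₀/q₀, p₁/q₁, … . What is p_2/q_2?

Using pₖ = aₖpₖ₋₁ + pₖ₋₂, qₖ = aₖqₖ₋₁ + qₖ₋₂ (with p₋₁=1, p₋₂=0, q₋₁=0, q₋₂=1):
  k=0: a=3, p=3, q=1
  k=1: a=13, p=40, q=13
  k=2: a=14, p=563, q=183

563/183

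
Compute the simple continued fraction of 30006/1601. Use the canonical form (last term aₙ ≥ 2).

[18; 1, 2, 1, 7, 10, 5]

30006 = 18·1601 + 1188
1601 = 1·1188 + 413
1188 = 2·413 + 362
413 = 1·362 + 51
362 = 7·51 + 5
51 = 10·5 + 1
5 = 5·1 + 0  (stop)
So 30006/1601 = [18; 1, 2, 1, 7, 10, 5].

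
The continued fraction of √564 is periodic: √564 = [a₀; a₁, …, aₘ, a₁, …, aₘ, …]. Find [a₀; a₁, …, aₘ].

a₀ = ⌊√564⌋ = 23.
With m₀=0, d₀=1 and mₖ₊₁ = dₖaₖ − mₖ, dₖ₊₁ = (n − mₖ₊₁²)/dₖ, aₖ₊₁ = ⌊(a₀+mₖ₊₁)/dₖ₊₁⌋:
  k=1: m=23, d=35, a=1
  k=2: m=12, d=12, a=2
  k=3: m=12, d=35, a=1
  k=4: m=23, d=1, a=46
d=1 and a=2a₀=46 at k=4, so the next step gives (m, d) = (23, 35) again — its k=1 value — and the period has length 4.

[23; 1, 2, 1, 46]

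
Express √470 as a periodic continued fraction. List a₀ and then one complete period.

[21; 1, 2, 8, 2, 1, 42]

a₀ = ⌊√470⌋ = 21.
With m₀=0, d₀=1 and mₖ₊₁ = dₖaₖ − mₖ, dₖ₊₁ = (n − mₖ₊₁²)/dₖ, aₖ₊₁ = ⌊(a₀+mₖ₊₁)/dₖ₊₁⌋:
  k=1: m=21, d=29, a=1
  k=2: m=8, d=14, a=2
  k=3: m=20, d=5, a=8
  k=4: m=20, d=14, a=2
  k=5: m=8, d=29, a=1
  k=6: m=21, d=1, a=42
d=1 and a=2a₀=42 at k=6, so the next step gives (m, d) = (21, 29) again — its k=1 value — and the period has length 6.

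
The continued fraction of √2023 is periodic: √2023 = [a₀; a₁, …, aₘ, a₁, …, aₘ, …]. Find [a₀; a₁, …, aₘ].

a₀ = ⌊√2023⌋ = 44.
With m₀=0, d₀=1 and mₖ₊₁ = dₖaₖ − mₖ, dₖ₊₁ = (n − mₖ₊₁²)/dₖ, aₖ₊₁ = ⌊(a₀+mₖ₊₁)/dₖ₊₁⌋:
  k=1: m=44, d=87, a=1
  k=2: m=43, d=2, a=43
  k=3: m=43, d=87, a=1
  k=4: m=44, d=1, a=88
d=1 and a=2a₀=88 at k=4, so the next step gives (m, d) = (44, 87) again — its k=1 value — and the period has length 4.

[44; 1, 43, 1, 88]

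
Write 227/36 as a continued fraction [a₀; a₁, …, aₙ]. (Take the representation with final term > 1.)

[6; 3, 3, 1, 2]

227 = 6×36 + 11
36 = 3×11 + 3
11 = 3×3 + 2
3 = 1×2 + 1
2 = 2×1 + 0  (stop)
So 227/36 = [6; 3, 3, 1, 2].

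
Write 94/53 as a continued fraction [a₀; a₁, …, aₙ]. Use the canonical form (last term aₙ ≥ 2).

[1; 1, 3, 2, 2, 2]

94 = 1*53 + 41
53 = 1*41 + 12
41 = 3*12 + 5
12 = 2*5 + 2
5 = 2*2 + 1
2 = 2*1 + 0  (stop)
So 94/53 = [1; 1, 3, 2, 2, 2].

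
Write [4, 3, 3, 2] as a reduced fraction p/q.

99/23

Fold from the inside: start with 2/1.
  3 + 1/2 = 7/2
  3 + 2/7 = 23/7
  4 + 7/23 = 99/23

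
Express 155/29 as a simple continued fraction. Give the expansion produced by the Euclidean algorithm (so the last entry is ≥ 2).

[5; 2, 1, 9]

155 = 5*29 + 10
29 = 2*10 + 9
10 = 1*9 + 1
9 = 9*1 + 0  (stop)
So 155/29 = [5; 2, 1, 9].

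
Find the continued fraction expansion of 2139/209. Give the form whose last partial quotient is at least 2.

[10; 4, 3, 1, 3, 3]

2139 = 10*209 + 49
209 = 4*49 + 13
49 = 3*13 + 10
13 = 1*10 + 3
10 = 3*3 + 1
3 = 3*1 + 0  (stop)
So 2139/209 = [10; 4, 3, 1, 3, 3].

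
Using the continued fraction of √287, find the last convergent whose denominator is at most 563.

√287 = [16; 1, 15, 1, 32, …] (period length 4).
Convergents:
  p_0/q_0 = 16/1
  p_1/q_1 = 17/1
  p_2/q_2 = 271/16
  p_3/q_3 = 288/17
  p_4/q_4 = 9487/560
  p_5/q_5 = 9775/577
q_4 = 560 ≤ 563 < 577 = q_5, so the answer is 9487/560.

9487/560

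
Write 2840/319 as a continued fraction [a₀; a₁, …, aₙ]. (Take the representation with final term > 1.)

2840 = 8*319 + 288
319 = 1*288 + 31
288 = 9*31 + 9
31 = 3*9 + 4
9 = 2*4 + 1
4 = 4*1 + 0  (stop)
So 2840/319 = [8; 1, 9, 3, 2, 4].

[8; 1, 9, 3, 2, 4]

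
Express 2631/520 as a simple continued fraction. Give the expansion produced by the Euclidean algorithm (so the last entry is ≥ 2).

2631 = 5×520 + 31
520 = 16×31 + 24
31 = 1×24 + 7
24 = 3×7 + 3
7 = 2×3 + 1
3 = 3×1 + 0  (stop)
So 2631/520 = [5; 16, 1, 3, 2, 3].

[5; 16, 1, 3, 2, 3]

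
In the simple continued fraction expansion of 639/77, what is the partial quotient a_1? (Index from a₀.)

639 = 8·77 + 23   →  a_0 = 8
77 = 3·23 + 8   →  a_1 = 3

3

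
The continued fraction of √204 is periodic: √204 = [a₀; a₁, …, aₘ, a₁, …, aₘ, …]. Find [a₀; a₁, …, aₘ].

[14; 3, 1, 1, 6, 1, 1, 3, 28]

a₀ = ⌊√204⌋ = 14.
With m₀=0, d₀=1 and mₖ₊₁ = dₖaₖ − mₖ, dₖ₊₁ = (n − mₖ₊₁²)/dₖ, aₖ₊₁ = ⌊(a₀+mₖ₊₁)/dₖ₊₁⌋:
  k=1: m=14, d=8, a=3
  k=2: m=10, d=13, a=1
  k=3: m=3, d=15, a=1
  k=4: m=12, d=4, a=6
  k=5: m=12, d=15, a=1
  k=6: m=3, d=13, a=1
  k=7: m=10, d=8, a=3
  k=8: m=14, d=1, a=28
d=1 and a=2a₀=28 at k=8, so the next step gives (m, d) = (14, 8) again — its k=1 value — and the period has length 8.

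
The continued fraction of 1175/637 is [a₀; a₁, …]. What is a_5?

1175 = 1·637 + 538   →  a_0 = 1
637 = 1·538 + 99   →  a_1 = 1
538 = 5·99 + 43   →  a_2 = 5
99 = 2·43 + 13   →  a_3 = 2
43 = 3·13 + 4   →  a_4 = 3
13 = 3·4 + 1   →  a_5 = 3

3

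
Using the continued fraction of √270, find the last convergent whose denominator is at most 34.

115/7

√270 = [16; 2, 3, 6, 3, 2, 32, …] (period length 6).
Convergents:
  p_0/q_0 = 16/1
  p_1/q_1 = 33/2
  p_2/q_2 = 115/7
  p_3/q_3 = 723/44
q_2 = 7 ≤ 34 < 44 = q_3, so the answer is 115/7.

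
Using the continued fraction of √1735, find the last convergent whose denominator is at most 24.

√1735 = [41; 1, 1, 1, 7, 1, 1, 1, 82, …] (period length 8).
Convergents:
  p_0/q_0 = 41/1
  p_1/q_1 = 42/1
  p_2/q_2 = 83/2
  p_3/q_3 = 125/3
  p_4/q_4 = 958/23
  p_5/q_5 = 1083/26
q_4 = 23 ≤ 24 < 26 = q_5, so the answer is 958/23.

958/23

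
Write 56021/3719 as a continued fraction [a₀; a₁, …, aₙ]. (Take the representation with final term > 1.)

[15; 15, 1, 3, 7, 8]

56021 = 15×3719 + 236
3719 = 15×236 + 179
236 = 1×179 + 57
179 = 3×57 + 8
57 = 7×8 + 1
8 = 8×1 + 0  (stop)
So 56021/3719 = [15; 15, 1, 3, 7, 8].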